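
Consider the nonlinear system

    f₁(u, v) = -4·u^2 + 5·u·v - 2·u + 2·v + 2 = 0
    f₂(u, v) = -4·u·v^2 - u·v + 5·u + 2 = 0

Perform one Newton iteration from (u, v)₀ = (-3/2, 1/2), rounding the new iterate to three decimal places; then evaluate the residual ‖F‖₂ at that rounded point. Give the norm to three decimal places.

1.083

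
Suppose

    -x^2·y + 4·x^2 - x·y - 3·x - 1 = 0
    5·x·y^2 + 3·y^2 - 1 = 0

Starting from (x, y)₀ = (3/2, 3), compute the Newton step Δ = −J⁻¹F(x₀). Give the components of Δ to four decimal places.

(-6.7963, 3.3704)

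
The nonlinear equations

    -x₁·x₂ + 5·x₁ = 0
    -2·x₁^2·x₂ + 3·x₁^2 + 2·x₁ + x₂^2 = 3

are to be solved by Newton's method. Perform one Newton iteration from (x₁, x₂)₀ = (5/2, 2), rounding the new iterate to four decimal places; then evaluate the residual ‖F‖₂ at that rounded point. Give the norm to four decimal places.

4.6512

At (5/2, 2): F = (7.5000, -0.2500).
Jacobian J = [[-x₂ + 5, -x₁], [-4·x₁·x₂ + 6·x₁ + 2, -2·x₁^2 + 2·x₂]].
At the point, J = [[3.0000, -2.5000], [-3.0000, -8.5000]] (det J = -33.0000).
Solving J·Δ = −F gives Δ = (-1.9508, 0.6591).
Then the next iterate is (x₁, x₂)₁ = (0.5492, 2.6591).
Re-evaluating at (0.5492, 2.6591): F = (1.285622, 4.469996), so ‖F‖₂ = 4.6512.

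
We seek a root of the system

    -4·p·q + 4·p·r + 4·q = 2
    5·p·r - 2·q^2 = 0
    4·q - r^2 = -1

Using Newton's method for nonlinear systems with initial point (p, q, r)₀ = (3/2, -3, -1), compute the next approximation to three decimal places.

At (3/2, -3, -1): F = (-2.000, -25.500, -12.000).
Jacobian J = [[-4·q + 4·r, -4·p + 4, 4·p], [5·r, -4·q, 5·p], [0, 4, -2·r]].
At the point, J = [[8.000, -2.000, 6.000], [-5.000, 12.000, 7.500], [0.000, 4.000, 2.000]] (det J = -188.000).
Solving J·Δ = −F gives Δ = (1.819, 3.468, -0.936).
Then the next iterate is (p, q, r)₁ = (3.319, 0.468, -1.936).

(3.319, 0.468, -1.936)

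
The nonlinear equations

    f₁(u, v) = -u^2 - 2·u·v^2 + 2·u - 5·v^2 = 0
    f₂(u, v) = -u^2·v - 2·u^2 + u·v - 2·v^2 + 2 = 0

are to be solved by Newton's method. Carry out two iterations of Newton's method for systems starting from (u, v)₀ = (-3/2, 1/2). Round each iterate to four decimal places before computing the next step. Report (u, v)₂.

(1.5787, 1.1846)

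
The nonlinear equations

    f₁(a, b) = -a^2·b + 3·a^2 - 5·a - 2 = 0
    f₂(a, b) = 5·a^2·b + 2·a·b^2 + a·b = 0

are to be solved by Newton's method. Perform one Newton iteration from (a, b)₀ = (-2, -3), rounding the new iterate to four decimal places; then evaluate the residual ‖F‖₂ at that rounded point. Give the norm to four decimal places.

At (-2, -3): F = (32.0000, -90.0000).
Jacobian J = [[-2·a·b + 6·a - 5, -a^2], [10·a·b + 2·b^2 + b, 5·a^2 + 4·a·b + a]].
At the point, J = [[-29.0000, -4.0000], [75.0000, 42.0000]] (det J = -918.0000).
Solving J·Δ = −F gives Δ = (1.0719, 0.2288).
Then the next iterate is (a, b)₁ = (-0.9281, -2.7712).
Re-evaluating at (-0.9281, -2.7712): F = (7.611636, -23.617966), so ‖F‖₂ = 24.8142.

24.8142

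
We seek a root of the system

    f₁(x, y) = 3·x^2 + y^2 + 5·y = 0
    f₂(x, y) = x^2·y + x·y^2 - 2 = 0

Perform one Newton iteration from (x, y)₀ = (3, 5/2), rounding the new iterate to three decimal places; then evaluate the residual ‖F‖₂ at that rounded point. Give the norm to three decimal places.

32.801

At (3, 5/2): F = (45.750, 39.250).
Jacobian J = [[6·x, 2·y + 5], [2·x·y + y^2, x^2 + 2·x·y]].
At the point, J = [[18.000, 10.000], [21.250, 24.000]] (det J = 219.500).
Solving J·Δ = −F gives Δ = (-3.214, 1.210).
Then the next iterate is (x, y)₁ = (-0.214, 3.710).
Re-evaluating at (-0.214, 3.710): F = (32.45149, -4.77561), so ‖F‖₂ = 32.801.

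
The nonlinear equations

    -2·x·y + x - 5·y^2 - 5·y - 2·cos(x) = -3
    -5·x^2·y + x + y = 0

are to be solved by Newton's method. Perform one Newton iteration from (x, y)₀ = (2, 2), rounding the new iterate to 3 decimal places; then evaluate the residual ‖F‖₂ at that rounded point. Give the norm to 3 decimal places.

11.519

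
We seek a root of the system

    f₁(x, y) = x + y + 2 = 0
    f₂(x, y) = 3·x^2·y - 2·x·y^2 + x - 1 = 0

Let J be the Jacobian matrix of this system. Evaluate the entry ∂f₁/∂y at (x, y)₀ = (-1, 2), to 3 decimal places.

1.000

∂f₁/∂y = 1.
At (-1, 2) this is 1.000.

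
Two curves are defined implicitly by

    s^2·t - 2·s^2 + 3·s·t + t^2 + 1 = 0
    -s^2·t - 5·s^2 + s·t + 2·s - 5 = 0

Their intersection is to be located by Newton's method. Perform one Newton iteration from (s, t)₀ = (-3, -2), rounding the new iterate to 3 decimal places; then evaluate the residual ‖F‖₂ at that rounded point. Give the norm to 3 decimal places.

7.517

At (-3, -2): F = (-13.000, -32.000).
Jacobian J = [[2·s·t - 4·s + 3·t, s^2 + 3·s + 2·t], [-2·s·t - 10·s + t + 2, -s^2 + s]].
At the point, J = [[18.000, -4.000], [18.000, -12.000]] (det J = -144.000).
Solving J·Δ = −F gives Δ = (0.194, -2.375).
Then the next iterate is (s, t)₁ = (-2.806, -4.375).
Re-evaluating at (-2.806, -4.375): F = (6.77495, -3.25677), so ‖F‖₂ = 7.517.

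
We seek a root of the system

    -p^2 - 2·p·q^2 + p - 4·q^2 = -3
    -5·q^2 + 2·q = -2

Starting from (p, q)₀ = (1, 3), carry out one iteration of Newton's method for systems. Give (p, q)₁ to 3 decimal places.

(0.820, 1.679)

At (1, 3): F = (-51.000, -37.000).
Jacobian J = [[-2·p - 2·q^2 + 1, -4·p·q - 8·q], [0, -10·q + 2]].
At the point, J = [[-19.000, -36.000], [0.000, -28.000]] (det J = 532.000).
Solving J·Δ = −F gives Δ = (-0.180, -1.321).
Then the next iterate is (p, q)₁ = (0.820, 1.679).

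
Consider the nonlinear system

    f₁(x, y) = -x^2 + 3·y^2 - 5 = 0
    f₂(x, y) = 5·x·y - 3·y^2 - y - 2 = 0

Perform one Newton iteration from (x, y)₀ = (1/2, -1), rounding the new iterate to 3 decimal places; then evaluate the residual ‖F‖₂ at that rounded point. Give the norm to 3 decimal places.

At (1/2, -1): F = (-2.250, -6.500).
Jacobian J = [[-2·x, 6·y], [5·y, 5·x - 6·y - 1]].
At the point, J = [[-1.000, -6.000], [-5.000, 7.500]] (det J = -37.500).
Solving J·Δ = −F gives Δ = (-1.490, -0.127).
Then the next iterate is (x, y)₁ = (-0.990, -1.127).
Re-evaluating at (-0.990, -1.127): F = (-2.16971, 0.89526), so ‖F‖₂ = 2.347.

2.347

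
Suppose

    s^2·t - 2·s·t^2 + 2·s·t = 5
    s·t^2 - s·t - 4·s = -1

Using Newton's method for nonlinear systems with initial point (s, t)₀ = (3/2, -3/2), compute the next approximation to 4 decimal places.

At (3/2, -3/2): F = (-19.6250, 0.6250).
Jacobian J = [[2·s·t - 2·t^2 + 2·t, s^2 - 4·s·t + 2·s], [t^2 - t - 4, 2·s·t - s]].
At the point, J = [[-12.0000, 14.2500], [-0.2500, -6.0000]] (det J = 75.5625).
Solving J·Δ = −F gives Δ = (-1.4404, 0.1642).
Then the next iterate is (s, t)₁ = (0.0596, -1.3358).

(0.0596, -1.3358)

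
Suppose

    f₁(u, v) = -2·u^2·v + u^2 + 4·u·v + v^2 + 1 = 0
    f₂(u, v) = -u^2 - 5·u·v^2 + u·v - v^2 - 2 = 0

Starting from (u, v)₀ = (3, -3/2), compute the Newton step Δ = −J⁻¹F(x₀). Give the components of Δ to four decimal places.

(-0.8278, 0.7055)

At (3, -3/2): F = (21.2500, -51.5000).
Jacobian J = [[-4·u·v + 2·u + 4·v, -2·u^2 + 4·u + 2·v], [-2·u - 5·v^2 + v, -10·u·v + u - 2·v]].
At the point, J = [[18.0000, -9.0000], [-18.7500, 51.0000]] (det J = 749.2500).
Solving J·Δ = −F gives Δ = (-0.8278, 0.7055).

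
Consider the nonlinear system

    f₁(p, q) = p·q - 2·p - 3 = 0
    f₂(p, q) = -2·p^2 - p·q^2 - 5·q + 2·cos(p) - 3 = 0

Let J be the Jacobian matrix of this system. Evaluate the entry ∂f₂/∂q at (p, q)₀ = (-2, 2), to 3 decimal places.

∂f₂/∂q = -2·p·q - 5.
At (-2, 2) this is 3.000.

3.000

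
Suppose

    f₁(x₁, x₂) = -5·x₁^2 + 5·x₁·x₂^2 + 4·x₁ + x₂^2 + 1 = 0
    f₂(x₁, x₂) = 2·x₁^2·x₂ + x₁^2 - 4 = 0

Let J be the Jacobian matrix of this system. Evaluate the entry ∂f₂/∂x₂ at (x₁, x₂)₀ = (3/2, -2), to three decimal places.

4.500

∂f₂/∂x₂ = 2·x₁^2.
At (3/2, -2) this is 4.500.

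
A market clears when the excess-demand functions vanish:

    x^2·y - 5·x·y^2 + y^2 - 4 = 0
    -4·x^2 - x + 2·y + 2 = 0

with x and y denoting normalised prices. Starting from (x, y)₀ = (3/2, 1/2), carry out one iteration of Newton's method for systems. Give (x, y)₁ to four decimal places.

(0.7534, -0.6027)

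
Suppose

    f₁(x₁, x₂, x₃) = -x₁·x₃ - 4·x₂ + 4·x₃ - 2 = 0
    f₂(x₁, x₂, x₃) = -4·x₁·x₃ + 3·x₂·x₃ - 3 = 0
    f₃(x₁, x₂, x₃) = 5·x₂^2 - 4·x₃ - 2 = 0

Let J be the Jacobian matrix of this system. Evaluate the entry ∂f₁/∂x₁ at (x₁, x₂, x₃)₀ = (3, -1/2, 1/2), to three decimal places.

∂f₁/∂x₁ = -x₃.
At (3, -1/2, 1/2) this is -0.500.

-0.500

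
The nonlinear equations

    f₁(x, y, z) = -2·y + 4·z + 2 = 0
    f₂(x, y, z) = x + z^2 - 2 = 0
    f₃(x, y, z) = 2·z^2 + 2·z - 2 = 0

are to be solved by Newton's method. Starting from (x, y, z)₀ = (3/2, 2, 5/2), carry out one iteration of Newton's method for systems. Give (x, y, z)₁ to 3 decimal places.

At (3/2, 2, 5/2): F = (8.000, 5.750, 15.500).
Jacobian J = [[0, -2, 4], [1, 0, 2·z], [0, 0, 4·z + 2]].
At the point, J = [[0.000, -2.000, 4.000], [1.000, 0.000, 5.000], [0.000, 0.000, 12.000]] (det J = 24.000).
Solving J·Δ = −F gives Δ = (0.708, 1.417, -1.292).
Then the next iterate is (x, y, z)₁ = (2.208, 3.417, 1.208).

(2.208, 3.417, 1.208)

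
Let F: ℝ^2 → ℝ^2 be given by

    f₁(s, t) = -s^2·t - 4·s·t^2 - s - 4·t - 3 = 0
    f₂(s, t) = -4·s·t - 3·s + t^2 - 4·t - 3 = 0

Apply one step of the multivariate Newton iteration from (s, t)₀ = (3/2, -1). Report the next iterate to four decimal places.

At (3/2, -1): F = (-4.2500, 3.5000).
Jacobian J = [[-2·s·t - 4·t^2 - 1, -s^2 - 8·s·t - 4], [-4·t - 3, -4·s + 2·t - 4]].
At the point, J = [[-2.0000, 5.7500], [1.0000, -12.0000]] (det J = 18.2500).
Solving J·Δ = −F gives Δ = (-1.6918, 0.1507).
Then the next iterate is (s, t)₁ = (-0.1918, -0.8493).

(-0.1918, -0.8493)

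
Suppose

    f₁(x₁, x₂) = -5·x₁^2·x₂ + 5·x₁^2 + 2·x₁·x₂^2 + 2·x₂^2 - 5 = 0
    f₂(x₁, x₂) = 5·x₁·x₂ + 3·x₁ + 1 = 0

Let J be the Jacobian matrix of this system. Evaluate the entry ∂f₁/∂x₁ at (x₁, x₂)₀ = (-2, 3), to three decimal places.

58.000

∂f₁/∂x₁ = -10·x₁·x₂ + 10·x₁ + 2·x₂^2.
At (-2, 3) this is 58.000.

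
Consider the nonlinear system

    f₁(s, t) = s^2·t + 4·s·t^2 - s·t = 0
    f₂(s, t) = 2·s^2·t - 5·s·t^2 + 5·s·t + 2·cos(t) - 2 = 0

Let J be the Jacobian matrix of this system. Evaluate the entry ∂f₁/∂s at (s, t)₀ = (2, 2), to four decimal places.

22.0000

∂f₁/∂s = 2·s·t + 4·t^2 - t.
At (2, 2) this is 22.0000.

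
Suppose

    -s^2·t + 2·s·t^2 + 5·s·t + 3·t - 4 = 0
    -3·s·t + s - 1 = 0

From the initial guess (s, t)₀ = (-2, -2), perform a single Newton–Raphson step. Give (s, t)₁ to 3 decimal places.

(-1.084, -0.568)

At (-2, -2): F = (2.000, -15.000).
Jacobian J = [[-2·s·t + 2·t^2 + 5·t, -s^2 + 4·s·t + 5·s + 3], [-3·t + 1, -3·s]].
At the point, J = [[-10.000, 5.000], [7.000, 6.000]] (det J = -95.000).
Solving J·Δ = −F gives Δ = (0.916, 1.432).
Then the next iterate is (s, t)₁ = (-1.084, -0.568).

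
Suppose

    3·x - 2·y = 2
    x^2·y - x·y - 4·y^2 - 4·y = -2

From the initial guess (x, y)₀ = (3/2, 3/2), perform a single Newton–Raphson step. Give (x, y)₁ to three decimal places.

At (3/2, 3/2): F = (-0.500, -11.875).
Jacobian J = [[3, -2], [2·x·y - y, x^2 - x - 8·y - 4]].
At the point, J = [[3.000, -2.000], [3.000, -15.250]] (det J = -39.750).
Solving J·Δ = −F gives Δ = (-0.406, -0.858).
Then the next iterate is (x, y)₁ = (1.094, 0.642).

(1.094, 0.642)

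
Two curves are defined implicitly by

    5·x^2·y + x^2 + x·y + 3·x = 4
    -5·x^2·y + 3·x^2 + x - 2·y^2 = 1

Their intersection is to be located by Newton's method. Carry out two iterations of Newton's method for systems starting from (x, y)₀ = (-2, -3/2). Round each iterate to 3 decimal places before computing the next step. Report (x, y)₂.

At (-2, -3/2): F = (-33.000, 34.500).
Jacobian J = [[10·x·y + 2·x + y + 3, 5·x^2 + x], [-10·x·y + 6·x + 1, -5·x^2 - 4·y]].
At the point, J = [[27.500, 18.000], [-41.000, -14.000]] (det J = 353.000).
Solving J·Δ = −F gives Δ = (0.450, 1.145).
Then the next iterate is (x, y)₁ = (-1.550, -0.355).
Round to (-1.550, -0.355) and repeat: F = (-9.96169, 8.66989), J = [[5.04750, 10.46250], [-13.80250, -10.59250]].
Δ = (-0.163, 1.031), so (x, y)₂ = (-1.713, 0.676).

(-1.713, 0.676)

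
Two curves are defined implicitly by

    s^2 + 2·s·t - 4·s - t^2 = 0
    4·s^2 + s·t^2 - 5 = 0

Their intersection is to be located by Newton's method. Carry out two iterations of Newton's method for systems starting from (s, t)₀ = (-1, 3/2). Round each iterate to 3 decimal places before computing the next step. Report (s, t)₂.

At (-1, 3/2): F = (-0.250, -3.250).
Jacobian J = [[2·s + 2·t - 4, 2·s - 2·t], [8·s + t^2, 2·s·t]].
At the point, J = [[-3.000, -5.000], [-5.750, -3.000]] (det J = -19.750).
Solving J·Δ = −F gives Δ = (-0.785, 0.421).
Then the next iterate is (s, t)₁ = (-1.785, 1.921).
Round to (-1.785, 1.921) and repeat: F = (-0.22199, 1.15782), J = [[-3.728, -7.412], [-10.58976, -6.85797]].
Δ = (0.191, -0.126), so (s, t)₂ = (-1.594, 1.795).

(-1.594, 1.795)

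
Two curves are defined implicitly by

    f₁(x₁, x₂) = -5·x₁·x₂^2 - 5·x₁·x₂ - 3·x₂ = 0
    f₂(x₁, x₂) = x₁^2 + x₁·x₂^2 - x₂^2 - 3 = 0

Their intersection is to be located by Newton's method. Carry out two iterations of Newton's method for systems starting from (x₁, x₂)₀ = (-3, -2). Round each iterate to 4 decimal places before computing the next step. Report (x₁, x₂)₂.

(-2.3311, -0.9617)

At (-3, -2): F = (36.0000, -10.0000).
Jacobian J = [[-5·x₂^2 - 5·x₂, -10·x₁·x₂ - 5·x₁ - 3], [2·x₁ + x₂^2, 2·x₁·x₂ - 2·x₂]].
At the point, J = [[-10.0000, -48.0000], [-2.0000, 16.0000]] (det J = -256.0000).
Solving J·Δ = −F gives Δ = (0.3750, 0.6719).
Then the next iterate is (x₁, x₂)₁ = (-2.6250, -1.3281).
Round to (-2.6250, -1.3281) and repeat: F = (9.703514, -2.503330), J = [[-2.178748, -24.737625], [-3.486150, 9.628725]].
Δ = (0.2939, 0.3664), so (x₁, x₂)₂ = (-2.3311, -0.9617).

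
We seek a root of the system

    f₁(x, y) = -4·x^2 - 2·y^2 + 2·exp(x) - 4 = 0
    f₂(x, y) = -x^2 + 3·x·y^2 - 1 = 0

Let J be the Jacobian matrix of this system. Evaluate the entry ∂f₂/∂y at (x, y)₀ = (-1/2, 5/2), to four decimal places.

-7.5000

∂f₂/∂y = 6·x·y.
At (-1/2, 5/2) this is -7.5000.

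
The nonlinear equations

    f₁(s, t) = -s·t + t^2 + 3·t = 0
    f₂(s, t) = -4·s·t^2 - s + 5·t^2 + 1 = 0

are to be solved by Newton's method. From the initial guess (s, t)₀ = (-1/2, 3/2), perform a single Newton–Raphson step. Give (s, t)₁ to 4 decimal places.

(-1.8545, 0.0336)

At (-1/2, 3/2): F = (7.5000, 17.2500).
Jacobian J = [[-t, -s + 2·t + 3], [-4·t^2 - 1, -8·s·t + 10·t]].
At the point, J = [[-1.5000, 6.5000], [-10.0000, 21.0000]] (det J = 33.5000).
Solving J·Δ = −F gives Δ = (-1.3545, -1.4664).
Then the next iterate is (s, t)₁ = (-1.8545, 0.0336).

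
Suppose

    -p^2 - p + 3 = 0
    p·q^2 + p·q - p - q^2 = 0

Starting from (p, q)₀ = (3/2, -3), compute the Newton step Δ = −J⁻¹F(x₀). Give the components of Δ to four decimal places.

At (3/2, -3): F = (-0.7500, -1.5000).
Jacobian J = [[-2·p - 1, 0], [q^2 + q - 1, 2·p·q + p - 2·q]].
At the point, J = [[-4.0000, 0.0000], [5.0000, -1.5000]] (det J = 6.0000).
Solving J·Δ = −F gives Δ = (-0.1875, -1.6250).

(-0.1875, -1.6250)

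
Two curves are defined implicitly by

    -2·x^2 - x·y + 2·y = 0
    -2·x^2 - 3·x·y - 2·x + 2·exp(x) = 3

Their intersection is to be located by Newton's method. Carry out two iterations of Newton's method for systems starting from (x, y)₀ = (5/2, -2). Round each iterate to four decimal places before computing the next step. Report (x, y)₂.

(6.1622, 11.9491)

At (5/2, -2): F = (-11.5000, 18.864988).
Jacobian J = [[-4·x - y, -x + 2], [-4·x - 3·y + 2·exp(x) - 2, -3·x]].
At the point, J = [[-8.0000, -0.5000], [18.364988, -7.5000]] (det J = 69.182494).
Solving J·Δ = −F gives Δ = (-1.3830, -0.8713).
Then the next iterate is (x, y)₁ = (1.1170, -2.8713).
Round to (1.1170, -2.8713) and repeat: F = (-5.030736, 8.003695), J = [[-1.5967, 0.8830], [8.257247, -3.3510]].
Δ = (5.0452, 14.8204), so (x, y)₂ = (6.1622, 11.9491).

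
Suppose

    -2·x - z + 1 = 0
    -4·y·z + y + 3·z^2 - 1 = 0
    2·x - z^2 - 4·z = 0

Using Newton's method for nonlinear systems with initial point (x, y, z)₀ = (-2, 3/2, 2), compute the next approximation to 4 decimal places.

(0.2222, 0.3333, 0.5556)

At (-2, 3/2, 2): F = (3.0000, 0.5000, -16.0000).
Jacobian J = [[-2, 0, -1], [0, -4·z + 1, -4·y + 6·z], [2, 0, -2·z - 4]].
At the point, J = [[-2.0000, 0.0000, -1.0000], [0.0000, -7.0000, 6.0000], [2.0000, 0.0000, -8.0000]] (det J = -126.0000).
Solving J·Δ = −F gives Δ = (2.2222, -1.1667, -1.4444).
Then the next iterate is (x, y, z)₁ = (0.2222, 0.3333, 0.5556).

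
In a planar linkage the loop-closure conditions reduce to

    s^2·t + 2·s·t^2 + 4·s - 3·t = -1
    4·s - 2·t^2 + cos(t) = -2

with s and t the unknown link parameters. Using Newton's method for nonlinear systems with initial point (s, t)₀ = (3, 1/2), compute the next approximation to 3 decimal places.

(-0.242, 1.068)

At (3, 1/2): F = (17.500, 14.37758).
Jacobian J = [[2·s·t + 2·t^2 + 4, s^2 + 4·s·t - 3], [4, -4·t - sin(t)]].
At the point, J = [[7.500, 12.000], [4.000, -2.47943]] (det J = -66.59569).
Solving J·Δ = −F gives Δ = (-3.242, 0.568).
Then the next iterate is (s, t)₁ = (-0.242, 1.068).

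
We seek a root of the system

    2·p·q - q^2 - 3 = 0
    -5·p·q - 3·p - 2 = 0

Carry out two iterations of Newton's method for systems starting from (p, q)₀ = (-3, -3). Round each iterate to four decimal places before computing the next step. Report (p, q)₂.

At (-3, -3): F = (6.0000, -38.0000).
Jacobian J = [[2·q, 2·p - 2·q], [-5·q - 3, -5·p]].
At the point, J = [[-6.0000, 0.0000], [12.0000, 15.0000]] (det J = -90.0000).
Solving J·Δ = −F gives Δ = (1.0000, 1.7333).
Then the next iterate is (p, q)₁ = (-2.0000, -1.2667).
Round to (-2.0000, -1.2667) and repeat: F = (0.462271, -8.6670), J = [[-2.5334, -1.4666], [3.3335, 10.0000]].
Δ = (-0.3956, 0.9986), so (p, q)₂ = (-2.3956, -0.2681).

(-2.3956, -0.2681)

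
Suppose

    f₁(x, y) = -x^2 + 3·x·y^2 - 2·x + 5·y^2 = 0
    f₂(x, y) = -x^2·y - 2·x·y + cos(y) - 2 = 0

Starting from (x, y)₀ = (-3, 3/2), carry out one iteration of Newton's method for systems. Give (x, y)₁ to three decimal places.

(-1.995, 1.401)

At (-3, 3/2): F = (-12.000, -6.42926).
Jacobian J = [[-2·x + 3·y^2 - 2, 6·x·y + 10·y], [-2·x·y - 2·y, -x^2 - 2·x - sin(y)]].
At the point, J = [[10.750, -12.000], [6.000, -3.99749]] (det J = 29.02693).
Solving J·Δ = −F gives Δ = (1.005, -0.099).
Then the next iterate is (x, y)₁ = (-1.995, 1.401).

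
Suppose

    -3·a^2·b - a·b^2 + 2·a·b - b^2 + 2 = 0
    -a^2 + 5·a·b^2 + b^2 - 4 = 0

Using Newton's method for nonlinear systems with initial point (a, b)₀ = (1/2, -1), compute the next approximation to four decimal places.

At (1/2, -1): F = (0.2500, -0.7500).
Jacobian J = [[-6·a·b - b^2 + 2·b, -3·a^2 - 2·a·b + 2·a - 2·b], [-2·a + 5·b^2, 10·a·b + 2·b]].
At the point, J = [[0.0000, 3.2500], [4.0000, -7.0000]] (det J = -13.0000).
Solving J·Δ = −F gives Δ = (0.0529, -0.0769).
Then the next iterate is (a, b)₁ = (0.5529, -1.0769).

(0.5529, -1.0769)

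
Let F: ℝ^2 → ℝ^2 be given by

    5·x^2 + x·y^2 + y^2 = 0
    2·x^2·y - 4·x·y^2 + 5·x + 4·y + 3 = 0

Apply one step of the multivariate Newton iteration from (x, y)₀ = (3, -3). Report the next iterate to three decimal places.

(1.120, -2.681)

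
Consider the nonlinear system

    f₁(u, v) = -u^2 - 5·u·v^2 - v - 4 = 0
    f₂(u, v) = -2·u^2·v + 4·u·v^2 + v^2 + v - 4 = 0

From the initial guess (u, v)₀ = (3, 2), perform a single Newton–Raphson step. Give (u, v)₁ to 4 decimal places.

(1.7332, 1.3104)

At (3, 2): F = (-75.0000, 14.0000).
Jacobian J = [[-2·u - 5·v^2, -10·u·v - 1], [-4·u·v + 4·v^2, -2·u^2 + 8·u·v + 2·v + 1]].
At the point, J = [[-26.0000, -61.0000], [-8.0000, 35.0000]] (det J = -1398.0000).
Solving J·Δ = −F gives Δ = (-1.2668, -0.6896).
Then the next iterate is (u, v)₁ = (1.7332, 1.3104).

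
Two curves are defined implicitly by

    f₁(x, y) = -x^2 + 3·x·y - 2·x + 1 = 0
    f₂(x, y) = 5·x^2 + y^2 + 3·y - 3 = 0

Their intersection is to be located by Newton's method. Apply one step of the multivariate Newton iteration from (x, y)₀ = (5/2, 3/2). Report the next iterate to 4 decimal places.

(1.2333, 0.9444)

At (5/2, 3/2): F = (1.0000, 35.0000).
Jacobian J = [[-2·x + 3·y - 2, 3·x], [10·x, 2·y + 3]].
At the point, J = [[-2.5000, 7.5000], [25.0000, 6.0000]] (det J = -202.5000).
Solving J·Δ = −F gives Δ = (-1.2667, -0.5556).
Then the next iterate is (x, y)₁ = (1.2333, 0.9444).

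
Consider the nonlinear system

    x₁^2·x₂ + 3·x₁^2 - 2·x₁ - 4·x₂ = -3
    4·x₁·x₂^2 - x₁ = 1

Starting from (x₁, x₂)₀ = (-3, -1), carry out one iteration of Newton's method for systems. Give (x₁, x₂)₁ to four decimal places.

At (-3, -1): F = (31.0000, -10.0000).
Jacobian J = [[2·x₁·x₂ + 6·x₁ - 2, x₁^2 - 4], [4·x₂^2 - 1, 8·x₁·x₂]].
At the point, J = [[-14.0000, 5.0000], [3.0000, 24.0000]] (det J = -351.0000).
Solving J·Δ = −F gives Δ = (2.2621, 0.1339).
Then the next iterate is (x₁, x₂)₁ = (-0.7379, -0.8661).

(-0.7379, -0.8661)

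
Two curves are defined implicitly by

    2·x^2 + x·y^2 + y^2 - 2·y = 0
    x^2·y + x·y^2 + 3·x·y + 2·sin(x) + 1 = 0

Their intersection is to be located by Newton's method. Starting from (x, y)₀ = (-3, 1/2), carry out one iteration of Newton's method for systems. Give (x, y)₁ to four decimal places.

At (-3, 1/2): F = (16.5000, -0.032240).
Jacobian J = [[4·x + y^2, 2·x·y + 2·y - 2], [2·x·y + y^2 + 3·y + 2·cos(x), x^2 + 2·x·y + 3·x]].
At the point, J = [[-11.7500, -4.0000], [-3.229985, -3.0000]] (det J = 22.330060).
Solving J·Δ = −F gives Δ = (2.2225, -2.4036).
Then the next iterate is (x, y)₁ = (-0.7775, -1.9036).

(-0.7775, -1.9036)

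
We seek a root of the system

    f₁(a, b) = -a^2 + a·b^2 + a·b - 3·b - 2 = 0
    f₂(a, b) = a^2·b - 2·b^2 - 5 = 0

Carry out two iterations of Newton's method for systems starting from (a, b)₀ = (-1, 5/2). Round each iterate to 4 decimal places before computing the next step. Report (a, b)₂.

(-2.1065, -1.2236)

At (-1, 5/2): F = (-19.2500, -15.0000).
Jacobian J = [[-2·a + b^2 + b, 2·a·b + a - 3], [2·a·b, a^2 - 4·b]].
At the point, J = [[10.7500, -9.0000], [-5.0000, -9.0000]] (det J = -141.7500).
Solving J·Δ = −F gives Δ = (0.2698, -1.8166).
Then the next iterate is (a, b)₁ = (-0.7302, 0.6834).
Round to (-0.7302, 0.6834) and repeat: F = (-5.423440, -5.569688), J = [[2.610836, -4.728237], [-0.998037, -2.200408]].
Δ = (-1.3763, -1.9070), so (a, b)₂ = (-2.1065, -1.2236).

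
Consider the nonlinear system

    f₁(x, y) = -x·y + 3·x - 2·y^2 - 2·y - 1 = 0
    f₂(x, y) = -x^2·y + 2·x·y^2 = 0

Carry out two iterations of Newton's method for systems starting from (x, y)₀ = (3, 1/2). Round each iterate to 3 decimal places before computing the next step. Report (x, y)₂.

(1.339, 0.653)

At (3, 1/2): F = (5.000, -3.000).
Jacobian J = [[-y + 3, -x - 4·y - 2], [-2·x·y + 2·y^2, -x^2 + 4·x·y]].
At the point, J = [[2.500, -7.000], [-2.500, -3.000]] (det J = -25.000).
Solving J·Δ = −F gives Δ = (-1.440, 0.200).
Then the next iterate is (x, y)₁ = (1.560, 0.700).
Round to (1.560, 0.700) and repeat: F = (0.208, -0.17472), J = [[2.300, -6.360], [-1.204, 1.93440]].
Δ = (-0.221, -0.047), so (x, y)₂ = (1.339, 0.653).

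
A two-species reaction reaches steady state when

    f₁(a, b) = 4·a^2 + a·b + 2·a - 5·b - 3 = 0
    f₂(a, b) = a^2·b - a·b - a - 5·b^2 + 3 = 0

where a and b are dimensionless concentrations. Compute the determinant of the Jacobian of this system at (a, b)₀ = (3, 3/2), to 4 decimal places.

-234.5000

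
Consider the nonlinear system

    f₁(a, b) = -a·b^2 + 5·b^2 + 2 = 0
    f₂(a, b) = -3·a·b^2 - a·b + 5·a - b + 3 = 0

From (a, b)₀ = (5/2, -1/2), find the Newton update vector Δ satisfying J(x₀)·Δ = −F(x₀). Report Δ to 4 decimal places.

At (5/2, -1/2): F = (2.6250, 15.3750).
Jacobian J = [[-b^2, -2·a·b + 10·b], [-3·b^2 - b + 5, -6·a·b - a - 1]].
At the point, J = [[-0.2500, -2.5000], [4.7500, 4.0000]] (det J = 10.8750).
Solving J·Δ = −F gives Δ = (-4.5000, 1.5000).

(-4.5000, 1.5000)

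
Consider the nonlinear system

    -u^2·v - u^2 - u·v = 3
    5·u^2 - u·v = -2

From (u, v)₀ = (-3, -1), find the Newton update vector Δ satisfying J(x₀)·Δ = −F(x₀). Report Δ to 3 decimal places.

At (-3, -1): F = (-6.000, 44.000).
Jacobian J = [[-2·u·v - 2·u - v, -u^2 - u], [10·u - v, -u]].
At the point, J = [[1.000, -6.000], [-29.000, 3.000]] (det J = -171.000).
Solving J·Δ = −F gives Δ = (1.439, -0.760).

(1.439, -0.760)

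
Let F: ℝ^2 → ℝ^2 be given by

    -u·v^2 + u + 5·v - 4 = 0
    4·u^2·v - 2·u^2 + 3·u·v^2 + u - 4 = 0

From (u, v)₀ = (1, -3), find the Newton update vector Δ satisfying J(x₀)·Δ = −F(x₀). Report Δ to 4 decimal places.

At (1, -3): F = (-27.0000, 10.0000).
Jacobian J = [[-v^2 + 1, -2·u·v + 5], [8·u·v - 4·u + 3·v^2 + 1, 4·u^2 + 6·u·v]].
At the point, J = [[-8.0000, 11.0000], [0.0000, -14.0000]] (det J = 112.0000).
Solving J·Δ = −F gives Δ = (-2.3929, 0.7143).

(-2.3929, 0.7143)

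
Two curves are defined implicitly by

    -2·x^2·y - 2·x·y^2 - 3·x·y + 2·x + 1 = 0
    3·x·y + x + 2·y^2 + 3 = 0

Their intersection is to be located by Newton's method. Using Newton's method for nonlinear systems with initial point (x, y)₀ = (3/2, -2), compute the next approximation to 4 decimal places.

At (3/2, -2): F = (10.0000, 3.5000).
Jacobian J = [[-4·x·y - 2·y^2 - 3·y + 2, -2·x^2 - 4·x·y - 3·x], [3·y + 1, 3·x + 4·y]].
At the point, J = [[12.0000, 3.0000], [-5.0000, -3.5000]] (det J = -27.0000).
Solving J·Δ = −F gives Δ = (-1.6852, 3.4074).
Then the next iterate is (x, y)₁ = (-0.1852, 1.4074).

(-0.1852, 1.4074)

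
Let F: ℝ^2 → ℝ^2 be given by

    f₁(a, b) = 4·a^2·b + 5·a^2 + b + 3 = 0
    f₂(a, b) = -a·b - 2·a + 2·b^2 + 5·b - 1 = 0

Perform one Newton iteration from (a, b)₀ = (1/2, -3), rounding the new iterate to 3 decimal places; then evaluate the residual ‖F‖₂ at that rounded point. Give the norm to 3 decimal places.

At (1/2, -3): F = (-1.750, 2.500).
Jacobian J = [[8·a·b + 10·a, 4·a^2 + 1], [-b - 2, -a + 4·b + 5]].
At the point, J = [[-7.000, 2.000], [1.000, -7.500]] (det J = 50.500).
Solving J·Δ = −F gives Δ = (-0.161, 0.312).
Then the next iterate is (a, b)₁ = (0.339, -2.688).
Re-evaluating at (0.339, -2.688): F = (-0.34903, 0.24392), so ‖F‖₂ = 0.426.

0.426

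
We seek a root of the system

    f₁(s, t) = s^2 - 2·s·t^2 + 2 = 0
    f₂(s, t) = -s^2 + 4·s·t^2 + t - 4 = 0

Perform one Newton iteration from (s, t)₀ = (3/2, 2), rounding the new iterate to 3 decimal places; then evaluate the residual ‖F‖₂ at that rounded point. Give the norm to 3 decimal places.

1.324

At (3/2, 2): F = (-7.750, 19.750).
Jacobian J = [[2·s - 2·t^2, -4·s·t], [-2·s + 4·t^2, 8·s·t + 1]].
At the point, J = [[-5.000, -12.000], [13.000, 25.000]] (det J = 31.000).
Solving J·Δ = −F gives Δ = (-1.395, -0.065).
Then the next iterate is (s, t)₁ = (0.105, 1.935).
Re-evaluating at (0.105, 1.935): F = (1.22474, -0.50345), so ‖F‖₂ = 1.324.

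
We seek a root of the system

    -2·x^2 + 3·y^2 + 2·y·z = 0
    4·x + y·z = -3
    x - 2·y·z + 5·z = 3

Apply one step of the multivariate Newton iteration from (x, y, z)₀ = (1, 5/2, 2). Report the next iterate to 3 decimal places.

(0.424, 1.856, -1.364)

At (1, 5/2, 2): F = (26.750, 12.000, -2.000).
Jacobian J = [[-4·x, 6·y + 2·z, 2·y], [4, z, y], [1, -2·z, -2·y + 5]].
At the point, J = [[-4.000, 19.000, 5.000], [4.000, 2.000, 2.500], [1.000, -4.000, 0.000]] (det J = -82.500).
Solving J·Δ = −F gives Δ = (-0.576, -0.644, -3.364).
Then the next iterate is (x, y, z)₁ = (0.424, 1.856, -1.364).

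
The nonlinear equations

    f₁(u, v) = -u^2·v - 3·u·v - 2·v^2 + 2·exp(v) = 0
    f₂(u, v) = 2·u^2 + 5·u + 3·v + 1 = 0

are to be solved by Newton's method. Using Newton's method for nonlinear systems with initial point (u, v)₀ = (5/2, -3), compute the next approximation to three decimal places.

(1.486, -3.597)

At (5/2, -3): F = (23.34957, 17.000).
Jacobian J = [[-2·u·v - 3·v, -u^2 - 3·u - 4·v + 2·exp(v)], [4·u + 5, 3]].
At the point, J = [[24.000, -1.65043], [15.000, 3.000]] (det J = 96.75639).
Solving J·Δ = −F gives Δ = (-1.014, -0.597).
Then the next iterate is (u, v)₁ = (1.486, -3.597).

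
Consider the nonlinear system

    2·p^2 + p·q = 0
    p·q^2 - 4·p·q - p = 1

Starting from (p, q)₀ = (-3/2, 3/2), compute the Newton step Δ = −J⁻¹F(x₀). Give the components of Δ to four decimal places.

(0.9054, -1.2162)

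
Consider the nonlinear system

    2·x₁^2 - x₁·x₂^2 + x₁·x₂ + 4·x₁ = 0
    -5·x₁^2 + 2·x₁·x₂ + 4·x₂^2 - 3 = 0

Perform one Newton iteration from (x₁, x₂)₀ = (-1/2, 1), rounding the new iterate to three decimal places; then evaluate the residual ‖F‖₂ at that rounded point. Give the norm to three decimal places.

4.175

At (-1/2, 1): F = (-1.500, -1.250).
Jacobian J = [[4·x₁ - x₂^2 + x₂ + 4, -2·x₁·x₂ + x₁], [-10·x₁ + 2·x₂, 2·x₁ + 8·x₂]].
At the point, J = [[2.000, 0.500], [7.000, 7.000]] (det J = 10.500).
Solving J·Δ = −F gives Δ = (0.940, -0.762).
Then the next iterate is (x₁, x₂)₁ = (0.440, 0.238).
Re-evaluating at (0.440, 0.238): F = (2.22700, -3.53198), so ‖F‖₂ = 4.175.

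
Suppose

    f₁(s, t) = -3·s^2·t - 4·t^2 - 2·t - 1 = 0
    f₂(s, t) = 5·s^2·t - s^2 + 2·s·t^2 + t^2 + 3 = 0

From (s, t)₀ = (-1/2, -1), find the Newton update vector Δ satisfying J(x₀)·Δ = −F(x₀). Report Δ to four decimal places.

(-0.2336, 0.2951)

At (-1/2, -1): F = (-2.2500, 1.5000).
Jacobian J = [[-6·s·t, -3·s^2 - 8·t - 2], [10·s·t - 2·s + 2·t^2, 5·s^2 + 4·s·t + 2·t]].
At the point, J = [[-3.0000, 5.2500], [8.0000, 1.2500]] (det J = -45.7500).
Solving J·Δ = −F gives Δ = (-0.2336, 0.2951).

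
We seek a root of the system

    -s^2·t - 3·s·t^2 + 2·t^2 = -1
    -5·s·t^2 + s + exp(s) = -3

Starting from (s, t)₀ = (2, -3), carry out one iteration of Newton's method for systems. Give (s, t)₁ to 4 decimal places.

At (2, -3): F = (-23.0000, -77.610944).
Jacobian J = [[-2·s·t - 3·t^2, -s^2 - 6·s·t + 4·t], [-5·t^2 + exp(s) + 1, -10·s·t]].
At the point, J = [[-15.0000, 20.0000], [-36.610944, 60.0000]] (det J = -167.781122).
Solving J·Δ = −F gives Δ = (1.0264, 1.9198).
Then the next iterate is (s, t)₁ = (3.0264, -1.0802).

(3.0264, -1.0802)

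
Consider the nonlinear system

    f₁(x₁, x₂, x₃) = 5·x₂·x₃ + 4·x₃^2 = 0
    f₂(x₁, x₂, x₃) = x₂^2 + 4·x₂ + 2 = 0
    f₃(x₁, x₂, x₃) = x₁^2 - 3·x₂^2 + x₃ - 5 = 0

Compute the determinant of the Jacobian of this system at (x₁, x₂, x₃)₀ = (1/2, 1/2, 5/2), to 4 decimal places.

J = [[0, 5·x₃, 5·x₂ + 8·x₃], [0, 2·x₂ + 4, 0], [2·x₁, -6·x₂, 1]].
At the point, J = [[0.0000, 12.5000, 22.5000], [0.0000, 5.0000, 0.0000], [1.0000, -3.0000, 1.0000]].
det J = -112.5000.

-112.5000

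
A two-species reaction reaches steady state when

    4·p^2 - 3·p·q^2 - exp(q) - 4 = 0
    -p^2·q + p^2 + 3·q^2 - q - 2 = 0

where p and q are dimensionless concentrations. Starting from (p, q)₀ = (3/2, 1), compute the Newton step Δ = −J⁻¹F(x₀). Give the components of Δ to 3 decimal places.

At (3/2, 1): F = (-2.21828, 0.000).
Jacobian J = [[8·p - 3·q^2, -6·p·q - exp(q)], [-2·p·q + 2·p, -p^2 + 6·q - 1]].
At the point, J = [[9.000, -11.71828], [0.000, 2.750]] (det J = 24.750).
Solving J·Δ = −F gives Δ = (0.246, 0.000).

(0.246, 0.000)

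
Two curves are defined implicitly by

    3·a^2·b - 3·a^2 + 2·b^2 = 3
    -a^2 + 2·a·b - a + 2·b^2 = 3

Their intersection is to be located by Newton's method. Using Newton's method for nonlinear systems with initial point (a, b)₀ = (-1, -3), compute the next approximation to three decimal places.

(-0.614, -1.638)

At (-1, -3): F = (3.000, 21.000).
Jacobian J = [[6·a·b - 6·a, 3·a^2 + 4·b], [-2·a + 2·b - 1, 2·a + 4·b]].
At the point, J = [[24.000, -9.000], [-5.000, -14.000]] (det J = -381.000).
Solving J·Δ = −F gives Δ = (0.386, 1.362).
Then the next iterate is (a, b)₁ = (-0.614, -1.638).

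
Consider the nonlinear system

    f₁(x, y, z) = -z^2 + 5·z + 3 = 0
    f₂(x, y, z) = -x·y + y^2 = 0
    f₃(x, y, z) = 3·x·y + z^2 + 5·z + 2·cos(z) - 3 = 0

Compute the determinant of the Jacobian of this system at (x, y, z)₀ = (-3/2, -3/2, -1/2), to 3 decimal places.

-81.000

J = [[0, 0, -2·z + 5], [-y, -x + 2·y, 0], [3·y, 3·x, 2·z - 2·sin(z) + 5]].
At the point, J = [[0.000, 0.000, 6.000], [1.500, -1.500, 0.000], [-4.500, -4.500, 4.95885]].
det J = -81.000.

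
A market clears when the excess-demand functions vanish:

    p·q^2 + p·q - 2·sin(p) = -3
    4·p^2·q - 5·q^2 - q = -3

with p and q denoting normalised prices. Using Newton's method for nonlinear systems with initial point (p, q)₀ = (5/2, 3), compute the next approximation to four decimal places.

(1.8674, 1.6744)

At (5/2, 3): F = (31.803056, 30.0000).
Jacobian J = [[q^2 + q - 2·cos(p), 2·p·q + p], [8·p·q, 4·p^2 - 10·q - 1]].
At the point, J = [[13.602287, 17.5000], [60.0000, -6.0000]] (det J = -1131.613723).
Solving J·Δ = −F gives Δ = (-0.6326, -1.3256).
Then the next iterate is (p, q)₁ = (1.8674, 1.6744).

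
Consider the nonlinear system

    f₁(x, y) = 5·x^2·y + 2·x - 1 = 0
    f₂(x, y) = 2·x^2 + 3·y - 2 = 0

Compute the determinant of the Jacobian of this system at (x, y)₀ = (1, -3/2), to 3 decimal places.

J = [[10·x·y + 2, 5·x^2], [4·x, 3]].
At the point, J = [[-13.000, 5.000], [4.000, 3.000]].
det J = -59.000.

-59.000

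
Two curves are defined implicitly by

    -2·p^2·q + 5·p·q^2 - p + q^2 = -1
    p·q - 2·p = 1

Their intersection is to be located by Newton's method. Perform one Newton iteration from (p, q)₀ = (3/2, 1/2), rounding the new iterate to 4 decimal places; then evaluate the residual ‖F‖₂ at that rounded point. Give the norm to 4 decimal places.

149.0532

At (3/2, 1/2): F = (-0.6250, -3.2500).
Jacobian J = [[-4·p·q + 5·q^2 - 1, -2·p^2 + 10·p·q + 2·q], [q - 2, p]].
At the point, J = [[-2.7500, 4.0000], [-1.5000, 1.5000]] (det J = 1.8750).
Solving J·Δ = −F gives Δ = (-6.4333, -4.2667).
Then the next iterate is (p, q)₁ = (-4.9333, -3.7667).
Re-evaluating at (-4.9333, -3.7667): F = (-146.503948, 27.448861), so ‖F‖₂ = 149.0532.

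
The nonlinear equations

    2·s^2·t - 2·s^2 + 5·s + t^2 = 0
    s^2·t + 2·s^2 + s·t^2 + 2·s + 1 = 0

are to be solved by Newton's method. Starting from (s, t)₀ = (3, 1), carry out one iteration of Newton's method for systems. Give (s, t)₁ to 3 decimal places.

At (3, 1): F = (16.000, 37.000).
Jacobian J = [[4·s·t - 4·s + 5, 2·s^2 + 2·t], [2·s·t + 4·s + t^2 + 2, s^2 + 2·s·t]].
At the point, J = [[5.000, 20.000], [21.000, 15.000]] (det J = -345.000).
Solving J·Δ = −F gives Δ = (-1.449, -0.438).
Then the next iterate is (s, t)₁ = (1.551, 0.562).

(1.551, 0.562)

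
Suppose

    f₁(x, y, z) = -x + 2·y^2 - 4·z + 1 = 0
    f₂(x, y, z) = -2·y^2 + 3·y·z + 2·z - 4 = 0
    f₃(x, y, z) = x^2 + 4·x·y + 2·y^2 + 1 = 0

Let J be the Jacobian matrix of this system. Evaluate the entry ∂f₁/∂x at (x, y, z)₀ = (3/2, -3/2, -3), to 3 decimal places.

-1.000

∂f₁/∂x = -1.
At (3/2, -3/2, -3) this is -1.000.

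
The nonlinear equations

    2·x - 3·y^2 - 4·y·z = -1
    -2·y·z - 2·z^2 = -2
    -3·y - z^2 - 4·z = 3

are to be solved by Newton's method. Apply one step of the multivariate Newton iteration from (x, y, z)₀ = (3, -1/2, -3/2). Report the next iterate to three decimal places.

(-1.854, 0.153, -1.208)

At (3, -1/2, -3/2): F = (3.250, -4.000, 2.250).
Jacobian J = [[2, -6·y - 4·z, -4·y], [0, -2·z, -2·y - 4·z], [0, -3, -2·z - 4]].
At the point, J = [[2.000, 9.000, 2.000], [0.000, 3.000, 7.000], [0.000, -3.000, -1.000]] (det J = 36.000).
Solving J·Δ = −F gives Δ = (-4.854, 0.653, 0.292).
Then the next iterate is (x, y, z)₁ = (-1.854, 0.153, -1.208).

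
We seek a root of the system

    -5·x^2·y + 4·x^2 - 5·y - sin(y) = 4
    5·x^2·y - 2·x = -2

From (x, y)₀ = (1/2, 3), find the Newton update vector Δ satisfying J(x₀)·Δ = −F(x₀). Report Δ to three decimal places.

(0.044, -4.253)

At (1/2, 3): F = (-21.89112, 4.750).
Jacobian J = [[-10·x·y + 8·x, -5·x^2 - cos(y) - 5], [10·x·y - 2, 5·x^2]].
At the point, J = [[-11.000, -5.26001], [13.000, 1.250]] (det J = 54.63010).
Solving J·Δ = −F gives Δ = (0.044, -4.253).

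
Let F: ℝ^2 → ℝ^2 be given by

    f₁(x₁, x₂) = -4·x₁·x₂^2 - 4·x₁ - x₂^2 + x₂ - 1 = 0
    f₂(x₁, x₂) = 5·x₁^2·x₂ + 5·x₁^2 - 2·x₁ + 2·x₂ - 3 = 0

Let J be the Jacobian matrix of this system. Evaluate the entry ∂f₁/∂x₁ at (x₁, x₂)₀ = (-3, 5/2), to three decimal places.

∂f₁/∂x₁ = -4·x₂^2 - 4.
At (-3, 5/2) this is -29.000.

-29.000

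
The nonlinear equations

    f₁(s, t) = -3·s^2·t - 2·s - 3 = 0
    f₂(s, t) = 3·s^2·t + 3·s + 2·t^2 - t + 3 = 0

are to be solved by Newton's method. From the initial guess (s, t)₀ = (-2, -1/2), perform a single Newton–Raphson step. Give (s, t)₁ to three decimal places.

(-1.083, -0.528)

At (-2, -1/2): F = (7.000, -8.000).
Jacobian J = [[-6·s·t - 2, -3·s^2], [6·s·t + 3, 3·s^2 + 4·t - 1]].
At the point, J = [[-8.000, -12.000], [9.000, 9.000]] (det J = 36.000).
Solving J·Δ = −F gives Δ = (0.917, -0.028).
Then the next iterate is (s, t)₁ = (-1.083, -0.528).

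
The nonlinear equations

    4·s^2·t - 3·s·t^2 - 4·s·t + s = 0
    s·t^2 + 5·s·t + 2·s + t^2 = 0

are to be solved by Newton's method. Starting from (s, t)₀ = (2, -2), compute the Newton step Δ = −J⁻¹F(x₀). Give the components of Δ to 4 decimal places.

(-1.0303, 0.0606)

At (2, -2): F = (-38.0000, -4.0000).
Jacobian J = [[8·s·t - 3·t^2 - 4·t + 1, 4·s^2 - 6·s·t - 4·s], [t^2 + 5·t + 2, 2·s·t + 5·s + 2·t]].
At the point, J = [[-35.0000, 32.0000], [-4.0000, -2.0000]] (det J = 198.0000).
Solving J·Δ = −F gives Δ = (-1.0303, 0.0606).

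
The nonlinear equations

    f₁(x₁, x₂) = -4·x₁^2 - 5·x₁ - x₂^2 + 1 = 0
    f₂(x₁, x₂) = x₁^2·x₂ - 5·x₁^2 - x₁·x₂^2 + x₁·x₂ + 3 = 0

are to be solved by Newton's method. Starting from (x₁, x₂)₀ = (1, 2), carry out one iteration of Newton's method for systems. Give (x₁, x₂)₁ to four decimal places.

(3.6667, -9.6667)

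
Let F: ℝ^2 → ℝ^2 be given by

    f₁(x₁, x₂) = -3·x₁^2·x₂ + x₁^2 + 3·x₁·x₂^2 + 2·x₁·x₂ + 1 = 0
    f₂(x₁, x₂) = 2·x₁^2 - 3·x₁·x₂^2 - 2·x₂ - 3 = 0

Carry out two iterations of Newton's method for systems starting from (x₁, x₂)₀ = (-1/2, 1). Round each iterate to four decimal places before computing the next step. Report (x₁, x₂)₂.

(-0.6638, -0.8798)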